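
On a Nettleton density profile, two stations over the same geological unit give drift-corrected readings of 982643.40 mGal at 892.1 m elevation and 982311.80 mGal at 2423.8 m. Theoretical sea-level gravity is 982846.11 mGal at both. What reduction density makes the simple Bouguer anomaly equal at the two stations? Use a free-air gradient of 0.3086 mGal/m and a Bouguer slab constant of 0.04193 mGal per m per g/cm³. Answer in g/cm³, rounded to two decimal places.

Δg_obs = 982311.80 − 982643.40 = -331.60 mGal over Δh = 2423.8 − 892.1 = 1531.7 m
Equal Bouguer anomalies ⇒ Δg_obs + (0.3086 − 0.04193ρ)·Δh = 0
0.3086 − 0.04193ρ = −Δg_obs/Δh = 0.21649
ρ = (0.3086 − 0.21649) / 0.04193 = 2.20 g/cm³

2.20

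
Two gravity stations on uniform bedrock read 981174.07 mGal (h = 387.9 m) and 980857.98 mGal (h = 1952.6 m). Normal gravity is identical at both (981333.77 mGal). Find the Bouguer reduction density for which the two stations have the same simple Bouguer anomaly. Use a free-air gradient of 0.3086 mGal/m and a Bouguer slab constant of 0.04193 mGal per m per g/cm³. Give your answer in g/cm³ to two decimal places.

2.54

Δg_obs = 980857.98 − 981174.07 = -316.09 mGal over Δh = 1952.6 − 387.9 = 1564.7 m
Equal Bouguer anomalies ⇒ Δg_obs + (0.3086 − 0.04193ρ)·Δh = 0
0.3086 − 0.04193ρ = −Δg_obs/Δh = 0.20201
ρ = (0.3086 − 0.20201) / 0.04193 = 2.54 g/cm³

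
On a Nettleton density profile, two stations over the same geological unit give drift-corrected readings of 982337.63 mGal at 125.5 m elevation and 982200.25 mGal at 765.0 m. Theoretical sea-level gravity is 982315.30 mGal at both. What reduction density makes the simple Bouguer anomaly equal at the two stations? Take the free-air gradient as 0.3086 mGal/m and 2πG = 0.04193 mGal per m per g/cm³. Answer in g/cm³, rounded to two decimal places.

Δg_obs = 982200.25 − 982337.63 = -137.38 mGal over Δh = 765.0 − 125.5 = 639.5 m
Equal Bouguer anomalies ⇒ Δg_obs + (0.3086 − 0.04193ρ)·Δh = 0
0.3086 − 0.04193ρ = −Δg_obs/Δh = 0.21482
ρ = (0.3086 − 0.21482) / 0.04193 = 2.24 g/cm³

2.24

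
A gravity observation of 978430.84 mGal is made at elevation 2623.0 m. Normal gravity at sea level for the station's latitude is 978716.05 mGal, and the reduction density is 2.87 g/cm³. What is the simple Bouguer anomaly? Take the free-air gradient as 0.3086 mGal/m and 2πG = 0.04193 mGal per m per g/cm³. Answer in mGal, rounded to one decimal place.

208.6

Free-air correction = 0.3086 × 2623.0 = 809.46 mGal
Free-air anomaly = 978430.84 − 978716.05 + (809.46) = 524.25 mGal
Bouguer slab correction = 0.04193 × 2.87 × 2623.0 = 315.65 mGal
Simple Bouguer anomaly = 524.25 − (315.65) = 208.60 mGal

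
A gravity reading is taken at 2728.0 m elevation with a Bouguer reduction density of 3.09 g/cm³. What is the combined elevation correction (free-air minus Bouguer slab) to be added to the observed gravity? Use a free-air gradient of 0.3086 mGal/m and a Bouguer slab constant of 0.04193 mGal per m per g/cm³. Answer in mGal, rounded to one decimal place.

488.4

Combined gradient = 0.3086 − 0.04193 × 3.09 = 0.1790363 mGal/m
Combined elevation correction = 0.1790363 × 2728.0 = 488.4 mGal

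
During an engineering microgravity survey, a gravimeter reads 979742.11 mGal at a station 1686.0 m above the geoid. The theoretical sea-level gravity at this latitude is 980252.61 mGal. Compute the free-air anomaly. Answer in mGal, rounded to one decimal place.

9.8

Free-air correction = 0.3086 × 1686.0 = 520.30 mGal
Free-air anomaly = 979742.11 − 980252.61 + (520.30) = 9.80 mGal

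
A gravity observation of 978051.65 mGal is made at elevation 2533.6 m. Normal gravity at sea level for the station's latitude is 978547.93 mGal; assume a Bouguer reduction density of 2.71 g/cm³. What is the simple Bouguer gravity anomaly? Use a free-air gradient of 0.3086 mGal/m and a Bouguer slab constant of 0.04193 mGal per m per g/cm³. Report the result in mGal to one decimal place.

Free-air correction = 0.3086 × 2533.6 = 781.87 mGal
Free-air anomaly = 978051.65 − 978547.93 + (781.87) = 285.59 mGal
Bouguer slab correction = 0.04193 × 2.71 × 2533.6 = 287.89 mGal
Simple Bouguer anomaly = 285.59 − (287.89) = -2.30 mGal

-2.3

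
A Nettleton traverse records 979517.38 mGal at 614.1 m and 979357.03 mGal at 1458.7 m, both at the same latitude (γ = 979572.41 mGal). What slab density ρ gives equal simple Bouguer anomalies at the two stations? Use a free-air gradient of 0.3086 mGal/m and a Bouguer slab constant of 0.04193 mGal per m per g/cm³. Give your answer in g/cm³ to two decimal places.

Δg_obs = 979357.03 − 979517.38 = -160.35 mGal over Δh = 1458.7 − 614.1 = 844.6 m
Equal Bouguer anomalies ⇒ Δg_obs + (0.3086 − 0.04193ρ)·Δh = 0
0.3086 − 0.04193ρ = −Δg_obs/Δh = 0.18985
ρ = (0.3086 − 0.18985) / 0.04193 = 2.83 g/cm³

2.83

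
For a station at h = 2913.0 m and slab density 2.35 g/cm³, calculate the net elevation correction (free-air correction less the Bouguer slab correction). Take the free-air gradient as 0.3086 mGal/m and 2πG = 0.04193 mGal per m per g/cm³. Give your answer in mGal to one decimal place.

611.9

Combined gradient = 0.3086 − 0.04193 × 2.35 = 0.2100645 mGal/m
Combined elevation correction = 0.2100645 × 2913.0 = 611.9 mGal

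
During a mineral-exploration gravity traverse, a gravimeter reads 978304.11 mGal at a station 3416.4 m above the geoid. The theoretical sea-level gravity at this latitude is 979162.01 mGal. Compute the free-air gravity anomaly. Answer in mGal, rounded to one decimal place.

Free-air correction = 0.3086 × 3416.4 = 1054.30 mGal
Free-air anomaly = 978304.11 − 979162.01 + (1054.30) = 196.40 mGal

196.4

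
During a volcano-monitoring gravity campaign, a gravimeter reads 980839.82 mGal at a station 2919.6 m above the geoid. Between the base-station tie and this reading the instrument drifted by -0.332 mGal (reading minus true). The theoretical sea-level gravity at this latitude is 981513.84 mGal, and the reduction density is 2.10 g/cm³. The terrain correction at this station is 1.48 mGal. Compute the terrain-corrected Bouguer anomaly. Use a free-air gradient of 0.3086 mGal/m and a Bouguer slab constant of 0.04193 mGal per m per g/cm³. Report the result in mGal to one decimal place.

-28.3

Drift-corrected reading = 980839.82 − (-0.332) = 980840.152 mGal
Free-air correction = 0.3086 × 2919.6 = 900.99 mGal
Free-air anomaly = 980840.152 − 981513.84 + (900.99) = 227.302 mGal
Bouguer slab correction = 0.04193 × 2.10 × 2919.6 = 257.08 mGal
Simple Bouguer anomaly = 227.302 − (257.08) = -29.778 mGal
Complete Bouguer anomaly = -29.778 + 1.48 = -28.298 mGal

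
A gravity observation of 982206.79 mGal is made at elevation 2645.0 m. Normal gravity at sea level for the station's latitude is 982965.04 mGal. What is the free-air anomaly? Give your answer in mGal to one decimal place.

Free-air correction = 0.3086 × 2645.0 = 816.25 mGal
Free-air anomaly = 982206.79 − 982965.04 + (816.25) = 58.00 mGal

58.0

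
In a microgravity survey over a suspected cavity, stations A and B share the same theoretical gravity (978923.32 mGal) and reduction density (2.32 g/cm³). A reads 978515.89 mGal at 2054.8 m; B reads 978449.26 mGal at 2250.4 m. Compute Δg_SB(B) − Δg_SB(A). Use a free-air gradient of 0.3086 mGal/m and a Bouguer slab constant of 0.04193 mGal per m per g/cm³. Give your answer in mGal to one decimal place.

-25.3

Δg_SB(A) = 978515.89 − 978923.32 + 0.3086×2054.8 − 0.04193×2.32×2054.8 = 26.80 mGal
Δg_SB(B) = 978449.26 − 978923.32 + 0.3086×2250.4 − 0.04193×2.32×2250.4 = 1.50 mGal
Difference = 1.50 − (26.80) = -25.30 mGal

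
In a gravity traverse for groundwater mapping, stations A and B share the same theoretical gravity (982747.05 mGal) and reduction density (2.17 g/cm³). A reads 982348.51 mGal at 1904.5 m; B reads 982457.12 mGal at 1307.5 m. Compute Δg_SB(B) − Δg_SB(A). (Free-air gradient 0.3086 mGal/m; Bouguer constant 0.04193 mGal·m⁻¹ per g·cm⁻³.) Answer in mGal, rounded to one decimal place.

-21.3

Δg_SB(A) = 982348.51 − 982747.05 + 0.3086×1904.5 − 0.04193×2.17×1904.5 = 15.90 mGal
Δg_SB(B) = 982457.12 − 982747.05 + 0.3086×1307.5 − 0.04193×2.17×1307.5 = -5.40 mGal
Difference = -5.40 − (15.90) = -21.30 mGal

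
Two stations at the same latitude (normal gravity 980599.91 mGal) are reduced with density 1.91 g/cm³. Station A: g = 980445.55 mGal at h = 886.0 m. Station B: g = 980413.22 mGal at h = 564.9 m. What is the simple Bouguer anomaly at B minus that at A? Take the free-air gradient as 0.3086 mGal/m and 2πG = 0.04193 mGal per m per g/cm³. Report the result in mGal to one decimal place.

-105.7

Δg_SB(A) = 980445.55 − 980599.91 + 0.3086×886.0 − 0.04193×1.91×886.0 = 48.10 mGal
Δg_SB(B) = 980413.22 − 980599.91 + 0.3086×564.9 − 0.04193×1.91×564.9 = -57.60 mGal
Difference = -57.60 − (48.10) = -105.70 mGal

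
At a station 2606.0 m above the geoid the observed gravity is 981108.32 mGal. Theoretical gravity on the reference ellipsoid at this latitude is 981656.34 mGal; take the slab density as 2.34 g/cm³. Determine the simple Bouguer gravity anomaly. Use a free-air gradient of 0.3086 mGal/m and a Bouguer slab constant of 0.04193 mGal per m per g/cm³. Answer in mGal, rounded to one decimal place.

0.5

Free-air correction = 0.3086 × 2606.0 = 804.21 mGal
Free-air anomaly = 981108.32 − 981656.34 + (804.21) = 256.19 mGal
Bouguer slab correction = 0.04193 × 2.34 × 2606.0 = 255.69 mGal
Simple Bouguer anomaly = 256.19 − (255.69) = 0.50 mGal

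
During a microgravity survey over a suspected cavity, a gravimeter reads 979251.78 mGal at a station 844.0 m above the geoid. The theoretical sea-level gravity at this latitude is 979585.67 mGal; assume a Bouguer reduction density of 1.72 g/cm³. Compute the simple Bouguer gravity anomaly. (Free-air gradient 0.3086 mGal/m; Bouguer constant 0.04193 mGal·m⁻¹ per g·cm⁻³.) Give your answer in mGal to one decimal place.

-134.3

Free-air correction = 0.3086 × 844.0 = 260.46 mGal
Free-air anomaly = 979251.78 − 979585.67 + (260.46) = -73.43 mGal
Bouguer slab correction = 0.04193 × 1.72 × 844.0 = 60.87 mGal
Simple Bouguer anomaly = -73.43 − (60.87) = -134.30 mGal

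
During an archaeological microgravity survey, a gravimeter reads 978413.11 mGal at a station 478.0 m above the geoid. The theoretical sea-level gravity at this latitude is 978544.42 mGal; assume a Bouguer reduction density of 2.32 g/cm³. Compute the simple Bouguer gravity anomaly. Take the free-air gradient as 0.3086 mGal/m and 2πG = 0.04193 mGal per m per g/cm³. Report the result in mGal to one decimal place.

-30.3

Free-air correction = 0.3086 × 478.0 = 147.51 mGal
Free-air anomaly = 978413.11 − 978544.42 + (147.51) = 16.20 mGal
Bouguer slab correction = 0.04193 × 2.32 × 478.0 = 46.50 mGal
Simple Bouguer anomaly = 16.20 − (46.50) = -30.30 mGal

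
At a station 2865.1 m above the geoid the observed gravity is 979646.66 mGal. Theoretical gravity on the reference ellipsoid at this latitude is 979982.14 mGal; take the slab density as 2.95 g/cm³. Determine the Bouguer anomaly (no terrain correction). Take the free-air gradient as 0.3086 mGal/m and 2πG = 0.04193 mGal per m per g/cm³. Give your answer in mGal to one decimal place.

194.3

Free-air correction = 0.3086 × 2865.1 = 884.17 mGal
Free-air anomaly = 979646.66 − 979982.14 + (884.17) = 548.69 mGal
Bouguer slab correction = 0.04193 × 2.95 × 2865.1 = 354.39 mGal
Simple Bouguer anomaly = 548.69 − (354.39) = 194.30 mGal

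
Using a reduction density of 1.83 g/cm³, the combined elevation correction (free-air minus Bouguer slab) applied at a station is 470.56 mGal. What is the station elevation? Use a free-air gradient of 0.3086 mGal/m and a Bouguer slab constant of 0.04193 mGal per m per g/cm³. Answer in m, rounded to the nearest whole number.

Combined gradient = 0.3086 − 0.04193 × 1.83 = 0.2318681 mGal/m
h = 470.56 / 0.2318681 = 2029.43 m

2029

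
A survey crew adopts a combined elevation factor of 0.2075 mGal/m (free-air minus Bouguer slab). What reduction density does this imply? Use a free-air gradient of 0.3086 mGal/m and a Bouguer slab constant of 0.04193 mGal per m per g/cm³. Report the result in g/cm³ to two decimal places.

0.2075 = 0.3086 − 0.04193 × ρ
ρ = (0.3086 − 0.2075) / 0.04193 = 2.41 g/cm³

2.41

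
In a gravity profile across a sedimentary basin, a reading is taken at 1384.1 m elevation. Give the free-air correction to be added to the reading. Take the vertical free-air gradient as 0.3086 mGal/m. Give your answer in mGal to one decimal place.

Free-air correction = 0.3086 × 1384.1 = 427.1 mGal

427.1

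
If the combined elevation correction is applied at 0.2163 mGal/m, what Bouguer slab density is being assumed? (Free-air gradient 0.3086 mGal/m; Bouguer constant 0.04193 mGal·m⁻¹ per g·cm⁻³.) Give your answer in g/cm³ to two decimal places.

0.2163 = 0.3086 − 0.04193 × ρ
ρ = (0.3086 − 0.2163) / 0.04193 = 2.20 g/cm³

2.20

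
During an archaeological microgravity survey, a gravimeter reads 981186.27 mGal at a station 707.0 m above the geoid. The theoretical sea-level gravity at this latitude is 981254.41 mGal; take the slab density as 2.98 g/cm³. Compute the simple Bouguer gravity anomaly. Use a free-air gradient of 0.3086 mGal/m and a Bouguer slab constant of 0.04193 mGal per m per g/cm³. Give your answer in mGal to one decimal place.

Free-air correction = 0.3086 × 707.0 = 218.18 mGal
Free-air anomaly = 981186.27 − 981254.41 + (218.18) = 150.04 mGal
Bouguer slab correction = 0.04193 × 2.98 × 707.0 = 88.34 mGal
Simple Bouguer anomaly = 150.04 − (88.34) = 61.70 mGal

61.7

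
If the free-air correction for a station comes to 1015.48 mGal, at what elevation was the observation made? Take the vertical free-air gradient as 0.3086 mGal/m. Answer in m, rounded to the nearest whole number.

3291

h = 1015.48 / 0.3086 = 3290.60 m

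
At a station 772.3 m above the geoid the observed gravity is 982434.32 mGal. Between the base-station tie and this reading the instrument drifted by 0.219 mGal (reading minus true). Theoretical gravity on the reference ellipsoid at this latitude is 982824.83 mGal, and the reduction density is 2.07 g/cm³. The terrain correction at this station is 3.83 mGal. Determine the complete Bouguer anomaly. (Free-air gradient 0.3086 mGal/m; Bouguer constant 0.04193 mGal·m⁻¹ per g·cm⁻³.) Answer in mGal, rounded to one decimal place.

-215.6

Drift-corrected reading = 982434.32 − (0.219) = 982434.101 mGal
Free-air correction = 0.3086 × 772.3 = 238.33 mGal
Free-air anomaly = 982434.101 − 982824.83 + (238.33) = -152.399 mGal
Bouguer slab correction = 0.04193 × 2.07 × 772.3 = 67.03 mGal
Simple Bouguer anomaly = -152.399 − (67.03) = -219.429 mGal
Complete Bouguer anomaly = -219.429 + 3.83 = -215.599 mGal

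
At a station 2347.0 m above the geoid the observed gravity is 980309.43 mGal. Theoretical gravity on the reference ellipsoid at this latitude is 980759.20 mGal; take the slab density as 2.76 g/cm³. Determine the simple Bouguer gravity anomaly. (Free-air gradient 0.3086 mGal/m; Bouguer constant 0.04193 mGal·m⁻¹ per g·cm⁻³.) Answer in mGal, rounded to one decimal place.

Free-air correction = 0.3086 × 2347.0 = 724.28 mGal
Free-air anomaly = 980309.43 − 980759.20 + (724.28) = 274.51 mGal
Bouguer slab correction = 0.04193 × 2.76 × 2347.0 = 271.61 mGal
Simple Bouguer anomaly = 274.51 − (271.61) = 2.90 mGal

2.9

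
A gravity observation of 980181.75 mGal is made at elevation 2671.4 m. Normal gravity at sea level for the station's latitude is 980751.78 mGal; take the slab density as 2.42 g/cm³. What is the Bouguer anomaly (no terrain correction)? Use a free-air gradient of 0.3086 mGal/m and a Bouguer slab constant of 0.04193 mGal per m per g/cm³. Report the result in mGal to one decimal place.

-16.7

Free-air correction = 0.3086 × 2671.4 = 824.39 mGal
Free-air anomaly = 980181.75 − 980751.78 + (824.39) = 254.36 mGal
Bouguer slab correction = 0.04193 × 2.42 × 2671.4 = 271.07 mGal
Simple Bouguer anomaly = 254.36 − (271.07) = -16.71 mGal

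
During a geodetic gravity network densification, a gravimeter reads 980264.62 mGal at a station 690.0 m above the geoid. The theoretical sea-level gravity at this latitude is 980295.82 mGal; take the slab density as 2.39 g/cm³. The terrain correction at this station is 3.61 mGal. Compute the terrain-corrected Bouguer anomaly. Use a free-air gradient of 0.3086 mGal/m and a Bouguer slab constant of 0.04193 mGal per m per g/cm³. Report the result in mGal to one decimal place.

116.2

Free-air correction = 0.3086 × 690.0 = 212.93 mGal
Free-air anomaly = 980264.62 − 980295.82 + (212.93) = 181.73 mGal
Bouguer slab correction = 0.04193 × 2.39 × 690.0 = 69.15 mGal
Simple Bouguer anomaly = 181.73 − (69.15) = 112.58 mGal
Complete Bouguer anomaly = 112.58 + 3.61 = 116.19 mGal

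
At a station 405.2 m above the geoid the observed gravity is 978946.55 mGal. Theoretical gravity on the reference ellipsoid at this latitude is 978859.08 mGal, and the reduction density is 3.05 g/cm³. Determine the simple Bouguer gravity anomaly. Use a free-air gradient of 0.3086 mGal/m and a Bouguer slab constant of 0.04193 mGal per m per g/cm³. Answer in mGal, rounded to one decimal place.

160.7

Free-air correction = 0.3086 × 405.2 = 125.04 mGal
Free-air anomaly = 978946.55 − 978859.08 + (125.04) = 212.51 mGal
Bouguer slab correction = 0.04193 × 3.05 × 405.2 = 51.82 mGal
Simple Bouguer anomaly = 212.51 − (51.82) = 160.69 mGal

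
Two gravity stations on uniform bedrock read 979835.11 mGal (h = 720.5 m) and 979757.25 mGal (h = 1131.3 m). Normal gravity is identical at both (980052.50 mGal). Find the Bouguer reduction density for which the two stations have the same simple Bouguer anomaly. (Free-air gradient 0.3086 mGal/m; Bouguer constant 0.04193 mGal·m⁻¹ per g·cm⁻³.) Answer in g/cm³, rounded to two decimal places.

2.84

Δg_obs = 979757.25 − 979835.11 = -77.86 mGal over Δh = 1131.3 − 720.5 = 410.8 m
Equal Bouguer anomalies ⇒ Δg_obs + (0.3086 − 0.04193ρ)·Δh = 0
0.3086 − 0.04193ρ = −Δg_obs/Δh = 0.18953
ρ = (0.3086 − 0.18953) / 0.04193 = 2.84 g/cm³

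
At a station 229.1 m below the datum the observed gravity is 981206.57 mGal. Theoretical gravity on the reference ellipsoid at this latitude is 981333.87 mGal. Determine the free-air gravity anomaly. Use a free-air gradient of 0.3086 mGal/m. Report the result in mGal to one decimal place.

Free-air correction = 0.3086 × -229.1 = -70.70 mGal
Free-air anomaly = 981206.57 − 981333.87 + (-70.70) = -198.00 mGal

-198.0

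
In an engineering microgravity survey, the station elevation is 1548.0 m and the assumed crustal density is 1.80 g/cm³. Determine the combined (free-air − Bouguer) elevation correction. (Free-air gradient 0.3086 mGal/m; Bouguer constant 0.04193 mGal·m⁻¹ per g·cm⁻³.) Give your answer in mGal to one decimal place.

Combined gradient = 0.3086 − 0.04193 × 1.80 = 0.2331260 mGal/m
Combined elevation correction = 0.2331260 × 1548.0 = 360.9 mGal

360.9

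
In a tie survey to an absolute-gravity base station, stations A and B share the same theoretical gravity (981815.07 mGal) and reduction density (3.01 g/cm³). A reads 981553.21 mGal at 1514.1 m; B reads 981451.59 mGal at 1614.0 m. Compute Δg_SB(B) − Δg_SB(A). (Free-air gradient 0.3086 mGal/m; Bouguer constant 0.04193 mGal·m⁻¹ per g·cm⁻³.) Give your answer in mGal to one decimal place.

Δg_SB(A) = 981553.21 − 981815.07 + 0.3086×1514.1 − 0.04193×3.01×1514.1 = 14.30 mGal
Δg_SB(B) = 981451.59 − 981815.07 + 0.3086×1614.0 − 0.04193×3.01×1614.0 = -69.10 mGal
Difference = -69.10 − (14.30) = -83.40 mGal

-83.4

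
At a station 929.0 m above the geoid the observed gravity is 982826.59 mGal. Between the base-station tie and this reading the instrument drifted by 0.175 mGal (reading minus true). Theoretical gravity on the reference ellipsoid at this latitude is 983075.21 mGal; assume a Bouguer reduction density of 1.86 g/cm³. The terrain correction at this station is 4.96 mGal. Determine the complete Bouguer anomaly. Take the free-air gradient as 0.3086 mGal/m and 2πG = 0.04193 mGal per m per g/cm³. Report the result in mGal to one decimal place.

-29.6

Drift-corrected reading = 982826.59 − (0.175) = 982826.415 mGal
Free-air correction = 0.3086 × 929.0 = 286.69 mGal
Free-air anomaly = 982826.415 − 983075.21 + (286.69) = 37.895 mGal
Bouguer slab correction = 0.04193 × 1.86 × 929.0 = 72.45 mGal
Simple Bouguer anomaly = 37.895 − (72.45) = -34.555 mGal
Complete Bouguer anomaly = -34.555 + 4.96 = -29.595 mGal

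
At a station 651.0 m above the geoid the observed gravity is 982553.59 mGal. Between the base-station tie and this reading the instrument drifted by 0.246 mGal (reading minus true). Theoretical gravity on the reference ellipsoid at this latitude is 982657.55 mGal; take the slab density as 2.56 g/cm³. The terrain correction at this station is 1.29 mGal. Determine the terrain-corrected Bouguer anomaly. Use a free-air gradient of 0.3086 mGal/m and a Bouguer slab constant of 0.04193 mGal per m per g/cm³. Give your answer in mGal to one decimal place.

28.1

Drift-corrected reading = 982553.59 − (0.246) = 982553.344 mGal
Free-air correction = 0.3086 × 651.0 = 200.90 mGal
Free-air anomaly = 982553.344 − 982657.55 + (200.90) = 96.694 mGal
Bouguer slab correction = 0.04193 × 2.56 × 651.0 = 69.88 mGal
Simple Bouguer anomaly = 96.694 − (69.88) = 26.814 mGal
Complete Bouguer anomaly = 26.814 + 1.29 = 28.104 mGal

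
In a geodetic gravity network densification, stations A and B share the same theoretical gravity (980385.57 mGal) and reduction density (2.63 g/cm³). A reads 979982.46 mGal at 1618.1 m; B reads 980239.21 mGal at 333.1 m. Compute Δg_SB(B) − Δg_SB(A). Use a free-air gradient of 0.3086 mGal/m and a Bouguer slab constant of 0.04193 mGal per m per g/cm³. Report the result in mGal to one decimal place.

1.9

Δg_SB(A) = 979982.46 − 980385.57 + 0.3086×1618.1 − 0.04193×2.63×1618.1 = -82.20 mGal
Δg_SB(B) = 980239.21 − 980385.57 + 0.3086×333.1 − 0.04193×2.63×333.1 = -80.30 mGal
Difference = -80.30 − (-82.20) = 1.90 mGal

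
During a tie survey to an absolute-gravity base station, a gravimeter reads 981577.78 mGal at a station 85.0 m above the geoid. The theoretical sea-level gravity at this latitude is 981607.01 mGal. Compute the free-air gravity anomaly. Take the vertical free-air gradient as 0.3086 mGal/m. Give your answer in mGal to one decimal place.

Free-air correction = 0.3086 × 85.0 = 26.23 mGal
Free-air anomaly = 981577.78 − 981607.01 + (26.23) = -3.00 mGal

-3.0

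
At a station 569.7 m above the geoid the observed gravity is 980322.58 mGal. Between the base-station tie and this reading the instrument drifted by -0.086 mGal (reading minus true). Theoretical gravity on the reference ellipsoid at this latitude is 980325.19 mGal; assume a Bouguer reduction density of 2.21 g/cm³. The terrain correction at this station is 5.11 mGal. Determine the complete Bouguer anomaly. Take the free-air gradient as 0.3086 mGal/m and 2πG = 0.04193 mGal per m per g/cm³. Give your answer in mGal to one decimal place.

125.6

Drift-corrected reading = 980322.58 − (-0.086) = 980322.666 mGal
Free-air correction = 0.3086 × 569.7 = 175.81 mGal
Free-air anomaly = 980322.666 − 980325.19 + (175.81) = 173.286 mGal
Bouguer slab correction = 0.04193 × 2.21 × 569.7 = 52.79 mGal
Simple Bouguer anomaly = 173.286 − (52.79) = 120.496 mGal
Complete Bouguer anomaly = 120.496 + 5.11 = 125.606 mGal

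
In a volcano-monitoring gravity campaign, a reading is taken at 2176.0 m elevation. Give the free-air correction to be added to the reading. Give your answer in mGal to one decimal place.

Free-air correction = 0.3086 × 2176.0 = 671.5 mGal

671.5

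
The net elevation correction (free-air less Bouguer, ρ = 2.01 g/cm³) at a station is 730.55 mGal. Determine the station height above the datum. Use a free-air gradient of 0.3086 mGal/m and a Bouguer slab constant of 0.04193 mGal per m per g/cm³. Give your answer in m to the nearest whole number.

Combined gradient = 0.3086 − 0.04193 × 2.01 = 0.2243207 mGal/m
h = 730.55 / 0.2243207 = 3256.72 m

3257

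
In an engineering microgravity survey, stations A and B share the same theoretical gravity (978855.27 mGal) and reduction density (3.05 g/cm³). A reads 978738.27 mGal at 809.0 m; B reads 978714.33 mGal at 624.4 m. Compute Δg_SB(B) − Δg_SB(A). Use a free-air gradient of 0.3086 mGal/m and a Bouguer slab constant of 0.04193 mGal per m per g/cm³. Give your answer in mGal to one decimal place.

-57.3

Δg_SB(A) = 978738.27 − 978855.27 + 0.3086×809.0 − 0.04193×3.05×809.0 = 29.20 mGal
Δg_SB(B) = 978714.33 − 978855.27 + 0.3086×624.4 − 0.04193×3.05×624.4 = -28.10 mGal
Difference = -28.10 − (29.20) = -57.30 mGal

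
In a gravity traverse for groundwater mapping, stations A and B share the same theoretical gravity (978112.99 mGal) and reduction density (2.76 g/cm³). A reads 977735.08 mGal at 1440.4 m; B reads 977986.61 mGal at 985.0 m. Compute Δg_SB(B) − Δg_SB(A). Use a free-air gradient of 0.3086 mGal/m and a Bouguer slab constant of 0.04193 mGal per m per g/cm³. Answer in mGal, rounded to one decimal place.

163.7

Δg_SB(A) = 977735.08 − 978112.99 + 0.3086×1440.4 − 0.04193×2.76×1440.4 = -100.10 mGal
Δg_SB(B) = 977986.61 − 978112.99 + 0.3086×985.0 − 0.04193×2.76×985.0 = 63.60 mGal
Difference = 63.60 − (-100.10) = 163.70 mGal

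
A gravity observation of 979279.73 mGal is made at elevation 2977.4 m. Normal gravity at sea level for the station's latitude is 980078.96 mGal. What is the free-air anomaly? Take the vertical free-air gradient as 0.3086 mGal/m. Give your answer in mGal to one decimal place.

Free-air correction = 0.3086 × 2977.4 = 918.83 mGal
Free-air anomaly = 979279.73 − 980078.96 + (918.83) = 119.60 mGal

119.6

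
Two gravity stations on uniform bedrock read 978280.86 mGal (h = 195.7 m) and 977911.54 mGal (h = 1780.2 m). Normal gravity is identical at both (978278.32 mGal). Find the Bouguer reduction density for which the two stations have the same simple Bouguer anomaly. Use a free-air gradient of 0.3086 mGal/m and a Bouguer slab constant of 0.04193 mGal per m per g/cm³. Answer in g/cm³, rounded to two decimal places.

Δg_obs = 977911.54 − 978280.86 = -369.32 mGal over Δh = 1780.2 − 195.7 = 1584.5 m
Equal Bouguer anomalies ⇒ Δg_obs + (0.3086 − 0.04193ρ)·Δh = 0
0.3086 − 0.04193ρ = −Δg_obs/Δh = 0.23308
ρ = (0.3086 − 0.23308) / 0.04193 = 1.80 g/cm³

1.80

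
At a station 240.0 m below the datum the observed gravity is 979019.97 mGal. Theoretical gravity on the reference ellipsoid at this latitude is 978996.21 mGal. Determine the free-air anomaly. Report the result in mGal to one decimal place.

Free-air correction = 0.3086 × -240.0 = -74.06 mGal
Free-air anomaly = 979019.97 − 978996.21 + (-74.06) = -50.30 mGal

-50.3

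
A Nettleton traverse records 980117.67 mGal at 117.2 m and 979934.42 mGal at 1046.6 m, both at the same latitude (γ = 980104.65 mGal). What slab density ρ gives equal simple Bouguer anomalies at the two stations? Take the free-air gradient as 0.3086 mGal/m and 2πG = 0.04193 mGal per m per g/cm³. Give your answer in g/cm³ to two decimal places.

Δg_obs = 979934.42 − 980117.67 = -183.25 mGal over Δh = 1046.6 − 117.2 = 929.4 m
Equal Bouguer anomalies ⇒ Δg_obs + (0.3086 − 0.04193ρ)·Δh = 0
0.3086 − 0.04193ρ = −Δg_obs/Δh = 0.19717
ρ = (0.3086 − 0.19717) / 0.04193 = 2.66 g/cm³

2.66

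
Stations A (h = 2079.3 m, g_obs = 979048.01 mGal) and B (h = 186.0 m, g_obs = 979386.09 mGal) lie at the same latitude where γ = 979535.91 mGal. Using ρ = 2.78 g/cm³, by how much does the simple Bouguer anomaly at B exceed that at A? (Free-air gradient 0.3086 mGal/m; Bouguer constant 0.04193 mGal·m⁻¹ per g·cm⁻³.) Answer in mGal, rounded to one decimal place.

-25.5

Δg_SB(A) = 979048.01 − 979535.91 + 0.3086×2079.3 − 0.04193×2.78×2079.3 = -88.60 mGal
Δg_SB(B) = 979386.09 − 979535.91 + 0.3086×186.0 − 0.04193×2.78×186.0 = -114.10 mGal
Difference = -114.10 − (-88.60) = -25.50 mGal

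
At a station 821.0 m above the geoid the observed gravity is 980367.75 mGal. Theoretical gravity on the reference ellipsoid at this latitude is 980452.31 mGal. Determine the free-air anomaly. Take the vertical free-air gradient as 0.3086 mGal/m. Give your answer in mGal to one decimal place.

168.8

Free-air correction = 0.3086 × 821.0 = 253.36 mGal
Free-air anomaly = 980367.75 − 980452.31 + (253.36) = 168.80 mGal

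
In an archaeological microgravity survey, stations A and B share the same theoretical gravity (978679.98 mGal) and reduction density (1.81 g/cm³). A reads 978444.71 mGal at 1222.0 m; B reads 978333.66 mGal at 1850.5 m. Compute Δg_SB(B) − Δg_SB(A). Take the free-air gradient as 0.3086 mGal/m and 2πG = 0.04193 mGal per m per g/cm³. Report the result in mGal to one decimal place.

Δg_SB(A) = 978444.71 − 978679.98 + 0.3086×1222.0 − 0.04193×1.81×1222.0 = 49.10 mGal
Δg_SB(B) = 978333.66 − 978679.98 + 0.3086×1850.5 − 0.04193×1.81×1850.5 = 84.30 mGal
Difference = 84.30 − (49.10) = 35.20 mGal

35.2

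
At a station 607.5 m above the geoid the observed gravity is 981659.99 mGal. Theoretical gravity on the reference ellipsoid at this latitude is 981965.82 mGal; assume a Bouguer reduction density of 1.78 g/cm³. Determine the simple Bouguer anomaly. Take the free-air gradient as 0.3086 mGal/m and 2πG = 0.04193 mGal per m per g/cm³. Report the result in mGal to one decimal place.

-163.7

Free-air correction = 0.3086 × 607.5 = 187.47 mGal
Free-air anomaly = 981659.99 − 981965.82 + (187.47) = -118.36 mGal
Bouguer slab correction = 0.04193 × 1.78 × 607.5 = 45.34 mGal
Simple Bouguer anomaly = -118.36 − (45.34) = -163.70 mGal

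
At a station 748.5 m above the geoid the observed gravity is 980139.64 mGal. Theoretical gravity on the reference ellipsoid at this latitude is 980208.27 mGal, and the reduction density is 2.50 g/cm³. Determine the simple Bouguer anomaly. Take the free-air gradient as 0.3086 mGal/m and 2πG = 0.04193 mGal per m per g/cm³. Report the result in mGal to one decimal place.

83.9

Free-air correction = 0.3086 × 748.5 = 230.99 mGal
Free-air anomaly = 980139.64 − 980208.27 + (230.99) = 162.36 mGal
Bouguer slab correction = 0.04193 × 2.50 × 748.5 = 78.46 mGal
Simple Bouguer anomaly = 162.36 − (78.46) = 83.90 mGal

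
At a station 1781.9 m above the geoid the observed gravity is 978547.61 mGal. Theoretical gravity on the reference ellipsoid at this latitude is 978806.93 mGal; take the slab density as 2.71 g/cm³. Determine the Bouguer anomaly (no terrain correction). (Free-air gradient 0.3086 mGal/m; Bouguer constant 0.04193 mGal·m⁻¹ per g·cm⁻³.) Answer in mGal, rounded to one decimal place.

88.1

Free-air correction = 0.3086 × 1781.9 = 549.89 mGal
Free-air anomaly = 978547.61 − 978806.93 + (549.89) = 290.57 mGal
Bouguer slab correction = 0.04193 × 2.71 × 1781.9 = 202.48 mGal
Simple Bouguer anomaly = 290.57 − (202.48) = 88.09 mGal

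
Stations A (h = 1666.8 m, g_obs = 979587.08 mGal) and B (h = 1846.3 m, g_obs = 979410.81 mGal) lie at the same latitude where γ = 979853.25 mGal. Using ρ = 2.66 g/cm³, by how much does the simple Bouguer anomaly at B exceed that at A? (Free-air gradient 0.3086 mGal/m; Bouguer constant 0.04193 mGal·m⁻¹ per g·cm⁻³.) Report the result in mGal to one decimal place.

Δg_SB(A) = 979587.08 − 979853.25 + 0.3086×1666.8 − 0.04193×2.66×1666.8 = 62.30 mGal
Δg_SB(B) = 979410.81 − 979853.25 + 0.3086×1846.3 − 0.04193×2.66×1846.3 = -78.60 mGal
Difference = -78.60 − (62.30) = -140.90 mGal

-140.9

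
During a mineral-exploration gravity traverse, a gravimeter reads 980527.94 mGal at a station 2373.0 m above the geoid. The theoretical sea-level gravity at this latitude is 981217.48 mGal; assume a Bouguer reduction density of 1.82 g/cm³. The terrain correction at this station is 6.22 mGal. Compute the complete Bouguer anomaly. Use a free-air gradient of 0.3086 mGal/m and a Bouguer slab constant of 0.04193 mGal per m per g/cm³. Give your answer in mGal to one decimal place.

Free-air correction = 0.3086 × 2373.0 = 732.31 mGal
Free-air anomaly = 980527.94 − 981217.48 + (732.31) = 42.77 mGal
Bouguer slab correction = 0.04193 × 1.82 × 2373.0 = 181.09 mGal
Simple Bouguer anomaly = 42.77 − (181.09) = -138.32 mGal
Complete Bouguer anomaly = -138.32 + 6.22 = -132.10 mGal

-132.1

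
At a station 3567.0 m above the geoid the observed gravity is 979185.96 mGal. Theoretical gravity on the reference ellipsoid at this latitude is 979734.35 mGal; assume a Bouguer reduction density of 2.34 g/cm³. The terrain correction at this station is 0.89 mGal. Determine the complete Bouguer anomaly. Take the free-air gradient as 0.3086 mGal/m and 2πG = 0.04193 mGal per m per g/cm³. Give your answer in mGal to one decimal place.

203.3

Free-air correction = 0.3086 × 3567.0 = 1100.78 mGal
Free-air anomaly = 979185.96 − 979734.35 + (1100.78) = 552.39 mGal
Bouguer slab correction = 0.04193 × 2.34 × 3567.0 = 349.98 mGal
Simple Bouguer anomaly = 552.39 − (349.98) = 202.41 mGal
Complete Bouguer anomaly = 202.41 + 0.89 = 203.30 mGal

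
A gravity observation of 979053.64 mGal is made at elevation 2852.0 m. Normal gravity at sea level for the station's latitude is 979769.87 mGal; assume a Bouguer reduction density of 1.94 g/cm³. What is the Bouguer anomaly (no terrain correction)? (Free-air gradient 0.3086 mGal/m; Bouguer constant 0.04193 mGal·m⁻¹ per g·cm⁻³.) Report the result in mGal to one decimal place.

-68.1

Free-air correction = 0.3086 × 2852.0 = 880.13 mGal
Free-air anomaly = 979053.64 − 979769.87 + (880.13) = 163.90 mGal
Bouguer slab correction = 0.04193 × 1.94 × 2852.0 = 231.99 mGal
Simple Bouguer anomaly = 163.90 − (231.99) = -68.09 mGal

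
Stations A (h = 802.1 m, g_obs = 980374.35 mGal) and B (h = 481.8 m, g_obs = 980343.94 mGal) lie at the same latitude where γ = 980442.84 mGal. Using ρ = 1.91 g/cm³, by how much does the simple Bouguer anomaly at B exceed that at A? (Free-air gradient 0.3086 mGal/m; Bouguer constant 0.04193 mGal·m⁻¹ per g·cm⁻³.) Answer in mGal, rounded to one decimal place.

Δg_SB(A) = 980374.35 − 980442.84 + 0.3086×802.1 − 0.04193×1.91×802.1 = 114.80 mGal
Δg_SB(B) = 980343.94 − 980442.84 + 0.3086×481.8 − 0.04193×1.91×481.8 = 11.20 mGal
Difference = 11.20 − (114.80) = -103.60 mGal

-103.6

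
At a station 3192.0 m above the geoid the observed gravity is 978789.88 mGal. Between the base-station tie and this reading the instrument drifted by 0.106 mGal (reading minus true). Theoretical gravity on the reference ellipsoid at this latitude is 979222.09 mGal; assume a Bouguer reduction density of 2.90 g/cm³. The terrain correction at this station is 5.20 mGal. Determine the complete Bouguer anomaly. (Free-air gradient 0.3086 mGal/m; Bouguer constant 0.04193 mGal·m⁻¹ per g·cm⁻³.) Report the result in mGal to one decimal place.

Drift-corrected reading = 978789.88 − (0.106) = 978789.774 mGal
Free-air correction = 0.3086 × 3192.0 = 985.05 mGal
Free-air anomaly = 978789.774 − 979222.09 + (985.05) = 552.734 mGal
Bouguer slab correction = 0.04193 × 2.90 × 3192.0 = 388.14 mGal
Simple Bouguer anomaly = 552.734 − (388.14) = 164.594 mGal
Complete Bouguer anomaly = 164.594 + 5.20 = 169.794 mGal

169.8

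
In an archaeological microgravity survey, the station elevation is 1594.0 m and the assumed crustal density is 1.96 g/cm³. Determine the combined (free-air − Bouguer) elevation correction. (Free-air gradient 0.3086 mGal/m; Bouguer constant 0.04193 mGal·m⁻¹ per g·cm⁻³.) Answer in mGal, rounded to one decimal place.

360.9

Combined gradient = 0.3086 − 0.04193 × 1.96 = 0.2264172 mGal/m
Combined elevation correction = 0.2264172 × 1594.0 = 360.9 mGal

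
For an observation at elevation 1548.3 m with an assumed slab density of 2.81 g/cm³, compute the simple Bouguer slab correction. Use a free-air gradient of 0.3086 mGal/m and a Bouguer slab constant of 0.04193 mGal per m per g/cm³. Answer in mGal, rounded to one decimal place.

Bouguer slab correction = 0.04193 × 2.81 × 1548.3 = 182.4 mGal

182.4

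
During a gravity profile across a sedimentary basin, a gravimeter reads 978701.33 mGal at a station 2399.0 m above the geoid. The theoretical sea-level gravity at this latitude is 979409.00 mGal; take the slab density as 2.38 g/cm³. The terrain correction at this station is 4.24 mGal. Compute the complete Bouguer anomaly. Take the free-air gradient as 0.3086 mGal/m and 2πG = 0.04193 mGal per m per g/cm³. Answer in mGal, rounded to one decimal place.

Free-air correction = 0.3086 × 2399.0 = 740.33 mGal
Free-air anomaly = 978701.33 − 979409.00 + (740.33) = 32.66 mGal
Bouguer slab correction = 0.04193 × 2.38 × 2399.0 = 239.40 mGal
Simple Bouguer anomaly = 32.66 − (239.40) = -206.74 mGal
Complete Bouguer anomaly = -206.74 + 4.24 = -202.50 mGal

-202.5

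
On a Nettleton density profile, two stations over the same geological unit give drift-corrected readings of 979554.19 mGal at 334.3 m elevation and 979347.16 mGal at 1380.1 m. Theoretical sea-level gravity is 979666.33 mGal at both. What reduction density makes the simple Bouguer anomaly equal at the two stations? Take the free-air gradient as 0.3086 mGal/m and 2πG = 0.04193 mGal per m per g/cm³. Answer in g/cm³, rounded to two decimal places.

2.64

Δg_obs = 979347.16 − 979554.19 = -207.03 mGal over Δh = 1380.1 − 334.3 = 1045.8 m
Equal Bouguer anomalies ⇒ Δg_obs + (0.3086 − 0.04193ρ)·Δh = 0
0.3086 − 0.04193ρ = −Δg_obs/Δh = 0.19796
ρ = (0.3086 − 0.19796) / 0.04193 = 2.64 g/cm³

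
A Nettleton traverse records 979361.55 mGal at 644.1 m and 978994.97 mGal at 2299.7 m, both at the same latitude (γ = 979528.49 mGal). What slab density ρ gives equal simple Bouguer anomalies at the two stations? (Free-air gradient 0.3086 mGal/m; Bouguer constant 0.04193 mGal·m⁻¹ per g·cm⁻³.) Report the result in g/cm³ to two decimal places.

2.08

Δg_obs = 978994.97 − 979361.55 = -366.58 mGal over Δh = 2299.7 − 644.1 = 1655.6 m
Equal Bouguer anomalies ⇒ Δg_obs + (0.3086 − 0.04193ρ)·Δh = 0
0.3086 − 0.04193ρ = −Δg_obs/Δh = 0.22142
ρ = (0.3086 − 0.22142) / 0.04193 = 2.08 g/cm³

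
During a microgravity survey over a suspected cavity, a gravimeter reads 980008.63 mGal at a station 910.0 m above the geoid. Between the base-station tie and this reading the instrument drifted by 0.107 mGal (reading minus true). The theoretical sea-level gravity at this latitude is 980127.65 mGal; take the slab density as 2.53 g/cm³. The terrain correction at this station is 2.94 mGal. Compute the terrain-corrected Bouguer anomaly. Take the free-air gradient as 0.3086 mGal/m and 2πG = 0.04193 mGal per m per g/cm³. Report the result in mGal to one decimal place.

Drift-corrected reading = 980008.63 − (0.107) = 980008.523 mGal
Free-air correction = 0.3086 × 910.0 = 280.83 mGal
Free-air anomaly = 980008.523 − 980127.65 + (280.83) = 161.703 mGal
Bouguer slab correction = 0.04193 × 2.53 × 910.0 = 96.54 mGal
Simple Bouguer anomaly = 161.703 − (96.54) = 65.163 mGal
Complete Bouguer anomaly = 65.163 + 2.94 = 68.103 mGal

68.1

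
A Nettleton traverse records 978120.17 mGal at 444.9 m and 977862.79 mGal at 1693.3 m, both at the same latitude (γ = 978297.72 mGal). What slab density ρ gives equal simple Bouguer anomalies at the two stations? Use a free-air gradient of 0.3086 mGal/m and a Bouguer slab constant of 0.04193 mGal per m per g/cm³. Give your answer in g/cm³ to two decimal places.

Δg_obs = 977862.79 − 978120.17 = -257.38 mGal over Δh = 1693.3 − 444.9 = 1248.4 m
Equal Bouguer anomalies ⇒ Δg_obs + (0.3086 − 0.04193ρ)·Δh = 0
0.3086 − 0.04193ρ = −Δg_obs/Δh = 0.20617
ρ = (0.3086 − 0.20617) / 0.04193 = 2.44 g/cm³

2.44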